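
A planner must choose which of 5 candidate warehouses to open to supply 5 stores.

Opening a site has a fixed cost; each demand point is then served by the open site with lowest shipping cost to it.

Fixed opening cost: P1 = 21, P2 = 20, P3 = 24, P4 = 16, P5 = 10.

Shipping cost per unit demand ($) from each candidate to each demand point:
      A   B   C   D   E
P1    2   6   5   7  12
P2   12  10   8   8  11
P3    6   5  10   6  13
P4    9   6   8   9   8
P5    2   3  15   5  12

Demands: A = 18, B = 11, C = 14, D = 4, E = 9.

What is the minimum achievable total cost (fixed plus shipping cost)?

278

Open {P1, P4, P5}: assign each demand point to its cheapest open site.
  A→P1 18×2=36, B→P5 11×3=33, C→P1 14×5=70, D→P5 4×5=20, E→P4 9×8=72
  shipping cost 231, fixed 47 → total 278.
Compare {P1, P5}: shipping cost 267 + fixed 31 = 298.
Compare {P1, P2, P4, P5}: shipping cost 231 + fixed 67 = 298.
Compare {P4, P5}: shipping cost 273 + fixed 26 = 299.
All other subsets cost ≥ 298. Minimum total cost: 278.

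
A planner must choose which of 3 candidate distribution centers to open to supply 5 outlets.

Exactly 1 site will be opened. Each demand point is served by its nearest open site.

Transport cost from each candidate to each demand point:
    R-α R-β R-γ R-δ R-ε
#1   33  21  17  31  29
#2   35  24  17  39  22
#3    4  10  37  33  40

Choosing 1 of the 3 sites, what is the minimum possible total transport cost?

124

Open {#3}.
  R-α→#3 4, R-β→#3 10, R-γ→#3 37, R-δ→#3 33, R-ε→#3 40  ⇒ total 124.
Compare {#1}: total 131.
Compare {#2}: total 137.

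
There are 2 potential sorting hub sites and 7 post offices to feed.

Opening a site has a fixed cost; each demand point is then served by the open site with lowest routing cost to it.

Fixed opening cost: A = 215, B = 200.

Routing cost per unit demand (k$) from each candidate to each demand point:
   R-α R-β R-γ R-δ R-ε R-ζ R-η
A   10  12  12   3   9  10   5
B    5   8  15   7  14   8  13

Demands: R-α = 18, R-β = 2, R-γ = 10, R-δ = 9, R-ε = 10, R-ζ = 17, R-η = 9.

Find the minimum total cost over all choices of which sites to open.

Open {A}: assign each demand point to its cheapest open site.
  R-α→A 18×10=180, R-β→A 2×12=24, R-γ→A 10×12=120, R-δ→A 9×3=27, R-ε→A 10×9=90, R-ζ→A 17×10=170, R-η→A 9×5=45
  routing cost 656, fixed 215 → total 871.
Compare {B}: routing cost 712 + fixed 200 = 912.
Compare {A, B}: routing cost 524 + fixed 415 = 939.

871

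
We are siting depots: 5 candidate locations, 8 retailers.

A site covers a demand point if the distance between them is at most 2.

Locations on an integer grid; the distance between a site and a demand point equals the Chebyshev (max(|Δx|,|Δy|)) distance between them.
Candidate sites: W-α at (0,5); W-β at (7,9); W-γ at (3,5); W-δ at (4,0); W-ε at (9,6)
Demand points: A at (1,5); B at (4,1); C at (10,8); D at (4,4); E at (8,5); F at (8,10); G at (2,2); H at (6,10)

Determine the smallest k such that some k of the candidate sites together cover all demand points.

4

Coverage sets (demand points within 2 of each site):
  W-α: {A}
  W-β: {F, H}
  W-γ: {A, D}
  W-δ: {B, G}
  W-ε: {C, E}
No 3 sites suffice: every size-3 union leaves at least one demand point uncovered.
But {W-β, W-γ, W-δ, W-ε} covers everything, so the minimum is 4.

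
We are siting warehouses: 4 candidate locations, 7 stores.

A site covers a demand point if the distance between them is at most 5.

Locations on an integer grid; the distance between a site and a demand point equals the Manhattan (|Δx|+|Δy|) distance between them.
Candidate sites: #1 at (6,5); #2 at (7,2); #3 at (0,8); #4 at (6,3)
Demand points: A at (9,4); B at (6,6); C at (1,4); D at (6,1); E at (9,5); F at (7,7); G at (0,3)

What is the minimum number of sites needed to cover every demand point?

Coverage sets (demand points within 5 of each site):
  #1: {A, B, D, E, F}
  #2: {A, B, D, E, F}
  #3: {C, G}
  #4: {A, B, D, E, F}
No single site covers all 7 demand points.
But {#1, #3} covers everything, so the minimum is 2.

2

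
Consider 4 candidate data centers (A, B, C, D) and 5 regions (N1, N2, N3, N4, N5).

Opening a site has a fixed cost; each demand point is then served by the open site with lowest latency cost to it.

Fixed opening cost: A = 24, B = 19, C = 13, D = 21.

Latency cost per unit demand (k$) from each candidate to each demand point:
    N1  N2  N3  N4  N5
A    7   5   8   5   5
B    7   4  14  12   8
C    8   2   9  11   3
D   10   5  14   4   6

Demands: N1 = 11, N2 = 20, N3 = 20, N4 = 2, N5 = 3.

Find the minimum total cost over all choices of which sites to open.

Open {A, C}: assign each demand point to its cheapest open site.
  N1→A 11×7=77, N2→C 20×2=40, N3→A 20×8=160, N4→A 2×5=10, N5→C 3×3=9
  latency cost 296, fixed 37 → total 333.
Compare {C}: latency cost 339 + fixed 13 = 352.
Compare {A, B, C}: latency cost 296 + fixed 56 = 352.
Compare {A, C, D}: latency cost 294 + fixed 58 = 352.
All other subsets cost ≥ 352. Minimum total cost: 333.

333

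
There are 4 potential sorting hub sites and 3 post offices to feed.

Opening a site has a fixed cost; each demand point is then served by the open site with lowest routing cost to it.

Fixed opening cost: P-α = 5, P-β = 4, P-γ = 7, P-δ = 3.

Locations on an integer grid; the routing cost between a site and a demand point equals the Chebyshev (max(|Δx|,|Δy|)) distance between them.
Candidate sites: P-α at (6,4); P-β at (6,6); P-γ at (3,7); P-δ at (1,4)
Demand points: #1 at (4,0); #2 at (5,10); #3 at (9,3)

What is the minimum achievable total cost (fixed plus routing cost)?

17

Open {P-β}: assign each demand point to its cheapest open site.
  #1→P-β 6, #2→P-β 4, #3→P-β 3
  routing cost 13, fixed 4 → total 17.
Compare {P-α}: routing cost 13 + fixed 5 = 18.
Compare {P-β, P-δ}: routing cost 11 + fixed 7 = 18.
Compare {P-α, P-β}: routing cost 11 + fixed 9 = 20.
All other subsets cost ≥ 18. Minimum total cost: 17.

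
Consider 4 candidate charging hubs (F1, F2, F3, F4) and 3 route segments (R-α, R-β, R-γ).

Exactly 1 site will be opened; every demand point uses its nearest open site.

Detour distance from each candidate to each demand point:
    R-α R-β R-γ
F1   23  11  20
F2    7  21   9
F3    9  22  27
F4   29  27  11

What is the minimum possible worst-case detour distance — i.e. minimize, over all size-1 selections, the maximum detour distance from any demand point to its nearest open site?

21

Open {F2}.
  Farthest demand point is R-β at detour distance 21 (to F2); all others are ≤ 21.
With {F1} the worst case is 23.
With {F3} the worst case is 27.
No size-1 selection achieves below 21.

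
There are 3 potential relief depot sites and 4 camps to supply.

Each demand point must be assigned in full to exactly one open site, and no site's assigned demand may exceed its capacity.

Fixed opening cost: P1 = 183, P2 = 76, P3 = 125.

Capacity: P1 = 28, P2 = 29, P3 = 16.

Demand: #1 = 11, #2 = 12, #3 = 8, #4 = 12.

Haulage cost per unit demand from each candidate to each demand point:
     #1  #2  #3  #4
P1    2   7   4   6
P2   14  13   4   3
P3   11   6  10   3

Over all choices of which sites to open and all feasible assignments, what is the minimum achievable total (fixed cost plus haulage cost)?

433

Open {P1, P2}; cheapest assignment that respects the capacities:
  P1 (cap 28, load 23): #1, #2 — cost 11×2 + 12×7 = 106
  P2 (cap 29, load 20): #3, #4 — cost 8×4 + 12×3 = 68
  Shipping 174, fixed 259 → total 433.
  Any other capacity-feasible assignment to {P1, P2} ships for at least 174.
Compare {P1, P2, P3}: its best feasible assignment gives total 546.
Every other set of open sites that can feasibly serve all demand totals ≥ 546 even under its best assignment. Minimum: 433.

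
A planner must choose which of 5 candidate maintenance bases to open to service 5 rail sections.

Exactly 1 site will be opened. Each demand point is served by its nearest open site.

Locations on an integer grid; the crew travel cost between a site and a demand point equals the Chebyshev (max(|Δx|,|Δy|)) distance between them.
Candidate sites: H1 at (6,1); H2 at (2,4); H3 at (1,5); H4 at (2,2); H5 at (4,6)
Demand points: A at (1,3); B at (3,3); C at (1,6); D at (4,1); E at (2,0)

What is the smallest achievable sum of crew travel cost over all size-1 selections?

Open {H4}.
  A→H4 1, B→H4 1, C→H4 4, D→H4 2, E→H4 2  ⇒ total 10.
Compare {H2}: total 11.
Compare {H3}: total 14.
No size-1 selection does better; minimum is 10.

10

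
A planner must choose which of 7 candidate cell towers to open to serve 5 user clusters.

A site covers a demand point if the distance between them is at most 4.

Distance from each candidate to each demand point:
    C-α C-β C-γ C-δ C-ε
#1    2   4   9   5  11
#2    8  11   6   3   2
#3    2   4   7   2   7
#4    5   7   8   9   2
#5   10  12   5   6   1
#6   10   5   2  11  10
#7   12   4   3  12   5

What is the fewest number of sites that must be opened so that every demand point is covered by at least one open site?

Coverage sets (demand points within 4 of each site):
  #1: {C-α, C-β}
  #2: {C-δ, C-ε}
  #3: {C-α, C-β, C-δ}
  #4: {C-ε}
  #5: {C-ε}
  #6: {C-γ}
  #7: {C-β, C-γ}
No 2 sites suffice: every size-2 union leaves at least one demand point uncovered.
But {#1, #2, #6} covers everything, so the minimum is 3.

3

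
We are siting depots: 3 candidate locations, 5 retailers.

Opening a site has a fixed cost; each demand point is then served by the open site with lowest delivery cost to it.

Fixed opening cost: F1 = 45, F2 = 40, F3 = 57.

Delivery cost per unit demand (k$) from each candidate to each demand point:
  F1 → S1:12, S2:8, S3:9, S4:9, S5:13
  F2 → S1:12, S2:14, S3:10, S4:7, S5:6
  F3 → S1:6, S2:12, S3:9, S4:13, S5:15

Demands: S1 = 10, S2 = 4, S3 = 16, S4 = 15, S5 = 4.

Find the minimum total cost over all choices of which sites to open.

478

Open {F2, F3}: assign each demand point to its cheapest open site.
  S1→F3 10×6=60, S2→F3 4×12=48, S3→F3 16×9=144, S4→F2 15×7=105, S5→F2 4×6=24
  delivery cost 381, fixed 97 → total 478.
Compare {F2}: delivery cost 465 + fixed 40 = 505.
Compare {F1, F2, F3}: delivery cost 365 + fixed 142 = 507.
Compare {F1, F2}: delivery cost 425 + fixed 85 = 510.
All other subsets cost ≥ 505. Minimum total cost: 478.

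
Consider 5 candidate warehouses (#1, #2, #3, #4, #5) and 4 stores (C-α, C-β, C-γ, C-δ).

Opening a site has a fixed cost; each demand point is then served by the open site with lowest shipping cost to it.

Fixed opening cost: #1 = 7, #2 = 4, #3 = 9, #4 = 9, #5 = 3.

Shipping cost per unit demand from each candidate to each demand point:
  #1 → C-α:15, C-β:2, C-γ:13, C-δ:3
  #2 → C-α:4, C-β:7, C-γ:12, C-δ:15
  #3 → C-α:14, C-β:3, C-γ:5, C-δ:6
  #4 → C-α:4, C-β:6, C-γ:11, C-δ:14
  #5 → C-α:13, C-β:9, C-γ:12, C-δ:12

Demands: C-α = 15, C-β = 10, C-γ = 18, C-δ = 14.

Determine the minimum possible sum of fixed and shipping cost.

232

Open {#1, #2, #3}: assign each demand point to its cheapest open site.
  C-α→#2 15×4=60, C-β→#1 10×2=20, C-γ→#3 18×5=90, C-δ→#1 14×3=42
  shipping cost 212, fixed 20 → total 232.
Compare {#1, #2, #3, #5}: shipping cost 212 + fixed 23 = 235.
Compare {#1, #3, #4}: shipping cost 212 + fixed 25 = 237.
Compare {#1, #3, #4, #5}: shipping cost 212 + fixed 28 = 240.
All other subsets cost ≥ 235. Minimum total cost: 232.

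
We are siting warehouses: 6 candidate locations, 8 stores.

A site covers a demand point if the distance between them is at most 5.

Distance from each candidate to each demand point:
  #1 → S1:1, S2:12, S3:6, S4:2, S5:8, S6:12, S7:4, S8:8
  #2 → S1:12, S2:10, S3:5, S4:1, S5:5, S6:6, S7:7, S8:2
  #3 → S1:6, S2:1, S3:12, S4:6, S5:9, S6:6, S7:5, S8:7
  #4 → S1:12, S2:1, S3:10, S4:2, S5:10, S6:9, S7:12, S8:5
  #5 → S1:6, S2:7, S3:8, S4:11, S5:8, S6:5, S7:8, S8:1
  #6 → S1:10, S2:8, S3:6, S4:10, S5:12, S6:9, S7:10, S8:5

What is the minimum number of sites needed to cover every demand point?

Coverage sets (demand points within 5 of each site):
  #1: {S1, S4, S7}
  #2: {S3, S4, S5, S8}
  #3: {S2, S7}
  #4: {S2, S4, S8}
  #5: {S6, S8}
  #6: {S8}
No 3 sites suffice: every size-3 union leaves at least one demand point uncovered.
But {#1, #2, #3, #5} covers everything, so the minimum is 4.

4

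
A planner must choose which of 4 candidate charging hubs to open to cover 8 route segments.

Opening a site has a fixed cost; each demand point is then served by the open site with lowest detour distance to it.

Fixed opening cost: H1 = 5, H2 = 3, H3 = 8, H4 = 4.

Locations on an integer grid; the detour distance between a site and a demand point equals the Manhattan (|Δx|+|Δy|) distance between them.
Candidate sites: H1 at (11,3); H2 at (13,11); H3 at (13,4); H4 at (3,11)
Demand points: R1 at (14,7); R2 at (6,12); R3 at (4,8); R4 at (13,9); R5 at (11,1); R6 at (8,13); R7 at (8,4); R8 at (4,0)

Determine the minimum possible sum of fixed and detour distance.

50

Open {H1, H2, H4}: assign each demand point to its cheapest open site.
  R1→H2 5, R2→H4 4, R3→H4 4, R4→H2 2, R5→H1 2, R6→H2 7, R7→H1 4, R8→H1 10
  detour distance 38, fixed 12 → total 50.
Compare {H1, H4}: detour distance 46 + fixed 9 = 55.
Compare {H1, H3, H4}: detour distance 40 + fixed 17 = 57.
Compare {H1, H2, H3, H4}: detour distance 37 + fixed 20 = 57.
All other subsets cost ≥ 55. Minimum total cost: 50.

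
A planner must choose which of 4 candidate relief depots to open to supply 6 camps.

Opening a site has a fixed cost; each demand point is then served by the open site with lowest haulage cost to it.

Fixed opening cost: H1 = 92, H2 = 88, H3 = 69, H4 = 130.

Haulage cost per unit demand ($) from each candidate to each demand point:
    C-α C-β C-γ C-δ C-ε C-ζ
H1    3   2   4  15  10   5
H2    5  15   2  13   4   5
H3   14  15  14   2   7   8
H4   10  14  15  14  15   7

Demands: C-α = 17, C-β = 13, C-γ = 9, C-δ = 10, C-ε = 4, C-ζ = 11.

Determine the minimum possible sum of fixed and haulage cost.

377

Open {H1, H3}: assign each demand point to its cheapest open site.
  C-α→H1 17×3=51, C-β→H1 13×2=26, C-γ→H1 9×4=36, C-δ→H3 10×2=20, C-ε→H3 4×7=28, C-ζ→H1 11×5=55
  haulage cost 216, fixed 161 → total 377.
Compare {H1, H2, H3}: haulage cost 186 + fixed 249 = 435.
Compare {H1}: haulage cost 358 + fixed 92 = 450.
Compare {H1, H2}: haulage cost 296 + fixed 180 = 476.
All other subsets cost ≥ 435. Minimum total cost: 377.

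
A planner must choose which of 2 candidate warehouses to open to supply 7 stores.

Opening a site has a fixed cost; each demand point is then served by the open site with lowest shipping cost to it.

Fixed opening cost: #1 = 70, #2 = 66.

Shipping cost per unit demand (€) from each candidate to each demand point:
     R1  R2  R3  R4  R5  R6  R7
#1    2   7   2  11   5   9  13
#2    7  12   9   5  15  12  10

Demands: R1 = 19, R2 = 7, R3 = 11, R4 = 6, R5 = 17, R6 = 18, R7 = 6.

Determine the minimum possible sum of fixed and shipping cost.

570

Open {#1}: assign each demand point to its cheapest open site.
  R1→#1 19×2=38, R2→#1 7×7=49, R3→#1 11×2=22, R4→#1 6×11=66, R5→#1 17×5=85, R6→#1 18×9=162, R7→#1 6×13=78
  shipping cost 500, fixed 70 → total 570.
Compare {#1, #2}: shipping cost 446 + fixed 136 = 582.
Compare {#2}: shipping cost 877 + fixed 66 = 943.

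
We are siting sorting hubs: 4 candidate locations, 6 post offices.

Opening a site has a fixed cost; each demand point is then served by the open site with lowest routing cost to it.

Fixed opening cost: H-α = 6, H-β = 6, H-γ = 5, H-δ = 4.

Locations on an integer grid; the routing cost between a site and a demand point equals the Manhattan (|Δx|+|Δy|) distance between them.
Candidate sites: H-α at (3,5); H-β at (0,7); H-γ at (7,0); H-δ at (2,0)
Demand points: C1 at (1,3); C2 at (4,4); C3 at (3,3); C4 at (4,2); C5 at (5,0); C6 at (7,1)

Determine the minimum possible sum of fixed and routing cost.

26

Open {H-α, H-γ}: assign each demand point to its cheapest open site.
  C1→H-α 4, C2→H-α 2, C3→H-α 2, C4→H-α 4, C5→H-γ 2, C6→H-γ 1
  routing cost 15, fixed 11 → total 26.
Compare {H-γ, H-δ}: routing cost 21 + fixed 9 = 30.
Compare {H-α, H-γ, H-δ}: routing cost 15 + fixed 15 = 30.
Compare {H-δ}: routing cost 27 + fixed 4 = 31.
All other subsets cost ≥ 30. Minimum total cost: 26.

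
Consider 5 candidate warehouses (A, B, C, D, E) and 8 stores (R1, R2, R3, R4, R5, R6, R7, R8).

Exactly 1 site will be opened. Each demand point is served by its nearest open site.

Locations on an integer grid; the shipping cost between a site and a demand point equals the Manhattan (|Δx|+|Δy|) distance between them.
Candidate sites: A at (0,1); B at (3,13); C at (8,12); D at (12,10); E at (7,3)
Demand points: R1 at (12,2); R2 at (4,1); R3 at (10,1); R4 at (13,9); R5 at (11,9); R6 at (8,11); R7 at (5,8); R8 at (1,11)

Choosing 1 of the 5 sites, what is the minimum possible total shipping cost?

66

Open {D}.
  R1→D 8, R2→D 17, R3→D 11, R4→D 2, R5→D 2, R6→D 5, R7→D 9, R8→D 12  ⇒ total 66.
Compare {E}: total 68.
Compare {C}: total 72.
No size-1 selection does better; minimum is 66.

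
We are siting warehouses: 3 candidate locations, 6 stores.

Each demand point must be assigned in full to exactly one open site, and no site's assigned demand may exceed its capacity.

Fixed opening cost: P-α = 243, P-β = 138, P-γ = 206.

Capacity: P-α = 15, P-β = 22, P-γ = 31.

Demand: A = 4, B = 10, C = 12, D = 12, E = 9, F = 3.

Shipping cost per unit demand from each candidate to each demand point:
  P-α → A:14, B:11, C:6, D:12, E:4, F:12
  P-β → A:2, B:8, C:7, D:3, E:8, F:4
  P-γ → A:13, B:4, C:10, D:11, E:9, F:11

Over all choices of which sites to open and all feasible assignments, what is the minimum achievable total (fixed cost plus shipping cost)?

641

Open {P-β, P-γ}; cheapest assignment that respects the capacities:
  P-β (cap 22, load 19): A, D, F — cost 4×2 + 12×3 + 3×4 = 56
  P-γ (cap 31, load 31): B, C, E — cost 10×4 + 12×10 + 9×9 = 241
  Shipping 297, fixed 344 → total 641.
  Any other capacity-feasible assignment to {P-β, P-γ} ships for at least 297.
Compare {P-α, P-β, P-γ}: its best feasible assignment gives total 836.
Every other set of open sites that can feasibly serve all demand totals ≥ 836 even under its best assignment. Minimum: 641.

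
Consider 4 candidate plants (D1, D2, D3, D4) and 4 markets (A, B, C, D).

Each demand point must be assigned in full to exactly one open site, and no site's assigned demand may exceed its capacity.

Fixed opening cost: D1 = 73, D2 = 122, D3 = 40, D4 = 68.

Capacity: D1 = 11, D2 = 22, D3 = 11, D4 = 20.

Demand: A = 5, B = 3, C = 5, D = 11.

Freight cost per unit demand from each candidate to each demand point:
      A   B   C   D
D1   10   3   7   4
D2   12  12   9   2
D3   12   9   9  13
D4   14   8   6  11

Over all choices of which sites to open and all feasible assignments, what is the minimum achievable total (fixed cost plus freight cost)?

309

Open {D1, D4}; cheapest assignment that respects the capacities:
  D1 (cap 11, load 11): D — cost 11×4 = 44
  D4 (cap 20, load 13): A, B, C — cost 5×14 + 3×8 + 5×6 = 124
  Shipping 168, fixed 141 → total 309.
  Any other capacity-feasible assignment to {D1, D4} ships for at least 168.
Compare {D2, D3}: its best feasible assignment gives total 316.
Compare {D1, D2}: its best feasible assignment gives total 321.
Every other set of open sites that can feasibly serve all demand totals ≥ 316 even under its best assignment. Minimum: 309.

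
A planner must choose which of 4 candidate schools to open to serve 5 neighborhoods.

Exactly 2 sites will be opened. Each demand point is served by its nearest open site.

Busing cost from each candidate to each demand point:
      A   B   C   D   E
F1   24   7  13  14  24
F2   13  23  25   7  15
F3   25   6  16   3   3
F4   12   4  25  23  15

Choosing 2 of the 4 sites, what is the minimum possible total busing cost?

Open {F3, F4}.
  A→F4 12, B→F4 4, C→F3 16, D→F3 3, E→F3 3  ⇒ total 38.
Compare {F2, F3}: total 41.
Compare {F1, F3}: total 49.
No size-2 selection does better; minimum is 38.

38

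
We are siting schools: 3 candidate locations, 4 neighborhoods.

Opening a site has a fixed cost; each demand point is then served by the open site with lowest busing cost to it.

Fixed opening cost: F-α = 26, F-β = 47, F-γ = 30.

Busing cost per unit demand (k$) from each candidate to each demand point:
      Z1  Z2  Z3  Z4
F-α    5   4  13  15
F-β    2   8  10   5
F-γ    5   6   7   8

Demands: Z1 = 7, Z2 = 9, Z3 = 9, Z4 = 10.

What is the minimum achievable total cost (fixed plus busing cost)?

258

Open {F-β, F-γ}: assign each demand point to its cheapest open site.
  Z1→F-β 7×2=14, Z2→F-γ 9×6=54, Z3→F-γ 9×7=63, Z4→F-β 10×5=50
  busing cost 181, fixed 77 → total 258.
Compare {F-γ}: busing cost 232 + fixed 30 = 262.
Compare {F-α, F-β}: busing cost 190 + fixed 73 = 263.
Compare {F-α, F-β, F-γ}: busing cost 163 + fixed 103 = 266.
All other subsets cost ≥ 262. Minimum total cost: 258.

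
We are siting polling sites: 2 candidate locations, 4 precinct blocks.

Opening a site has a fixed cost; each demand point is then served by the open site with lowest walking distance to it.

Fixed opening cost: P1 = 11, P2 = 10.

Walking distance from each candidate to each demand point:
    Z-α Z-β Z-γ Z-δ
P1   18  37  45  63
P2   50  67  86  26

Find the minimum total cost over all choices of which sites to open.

147

Open {P1, P2}: assign each demand point to its cheapest open site.
  Z-α→P1 18, Z-β→P1 37, Z-γ→P1 45, Z-δ→P2 26
  walking distance 126, fixed 21 → total 147.
Compare {P1}: walking distance 163 + fixed 11 = 174.
Compare {P2}: walking distance 229 + fixed 10 = 239.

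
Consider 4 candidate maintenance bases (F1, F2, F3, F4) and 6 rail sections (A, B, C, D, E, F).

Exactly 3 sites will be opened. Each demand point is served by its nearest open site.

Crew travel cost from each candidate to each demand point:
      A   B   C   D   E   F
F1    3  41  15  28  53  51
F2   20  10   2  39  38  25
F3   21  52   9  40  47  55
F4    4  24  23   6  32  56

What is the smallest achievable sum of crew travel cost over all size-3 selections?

78

Open {F1, F2, F4}.
  A→F1 3, B→F2 10, C→F2 2, D→F4 6, E→F4 32, F→F2 25  ⇒ total 78.
Compare {F2, F3, F4}: total 79.
Compare {F1, F2, F3}: total 106.
No size-3 selection does better; minimum is 78.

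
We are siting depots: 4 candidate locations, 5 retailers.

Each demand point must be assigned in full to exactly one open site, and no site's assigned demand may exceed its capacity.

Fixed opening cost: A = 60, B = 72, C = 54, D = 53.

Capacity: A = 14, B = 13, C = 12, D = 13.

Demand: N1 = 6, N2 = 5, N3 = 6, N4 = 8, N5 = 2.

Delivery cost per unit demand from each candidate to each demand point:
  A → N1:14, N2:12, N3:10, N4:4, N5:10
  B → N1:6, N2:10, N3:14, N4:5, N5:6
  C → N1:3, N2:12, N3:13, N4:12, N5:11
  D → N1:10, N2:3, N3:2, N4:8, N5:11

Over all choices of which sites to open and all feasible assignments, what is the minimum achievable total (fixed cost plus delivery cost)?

Open {A, C, D}; cheapest assignment that respects the capacities:
  A (cap 14, load 10): N4, N5 — cost 8×4 + 2×10 = 52
  C (cap 12, load 6): N1 — cost 6×3 = 18
  D (cap 13, load 11): N2, N3 — cost 5×3 + 6×2 = 27
  Shipping 97, fixed 167 → total 264.
  Any other capacity-feasible assignment to {A, C, D} ships for at least 97.
Compare {B, C, D}: its best feasible assignment gives total 276.
Compare {A, D}: its best feasible assignment gives total 278.
Every other set of open sites that can feasibly serve all demand totals ≥ 276 even under its best assignment. Minimum: 264.

264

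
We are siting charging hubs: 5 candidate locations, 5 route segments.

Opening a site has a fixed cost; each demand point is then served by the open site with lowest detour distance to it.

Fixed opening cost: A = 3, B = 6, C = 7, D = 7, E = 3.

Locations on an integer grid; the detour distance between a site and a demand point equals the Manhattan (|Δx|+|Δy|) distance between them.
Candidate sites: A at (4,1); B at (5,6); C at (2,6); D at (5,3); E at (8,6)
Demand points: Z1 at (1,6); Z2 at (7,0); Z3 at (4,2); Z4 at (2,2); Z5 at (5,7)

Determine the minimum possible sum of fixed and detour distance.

Open {A, B}: assign each demand point to its cheapest open site.
  Z1→B 4, Z2→A 4, Z3→A 1, Z4→A 3, Z5→B 1
  detour distance 13, fixed 9 → total 22.
Compare {A, C}: detour distance 13 + fixed 10 = 23.
Compare {A, E}: detour distance 19 + fixed 6 = 25.
Compare {A, B, E}: detour distance 13 + fixed 12 = 25.
All other subsets cost ≥ 23. Minimum total cost: 22.

22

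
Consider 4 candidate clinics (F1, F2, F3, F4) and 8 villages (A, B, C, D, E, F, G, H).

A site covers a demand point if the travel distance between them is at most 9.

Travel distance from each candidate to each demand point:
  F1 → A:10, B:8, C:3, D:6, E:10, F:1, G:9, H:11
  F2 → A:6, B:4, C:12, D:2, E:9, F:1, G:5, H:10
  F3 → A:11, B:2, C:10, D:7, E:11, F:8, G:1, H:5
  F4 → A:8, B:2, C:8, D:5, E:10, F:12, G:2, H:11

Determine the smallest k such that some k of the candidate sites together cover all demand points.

Coverage sets (demand points within 9 of each site):
  F1: {B, C, D, F, G}
  F2: {A, B, D, E, F, G}
  F3: {B, D, F, G, H}
  F4: {A, B, C, D, G}
No 2 sites suffice: every size-2 union leaves at least one demand point uncovered.
But {F1, F2, F3} covers everything, so the minimum is 3.

3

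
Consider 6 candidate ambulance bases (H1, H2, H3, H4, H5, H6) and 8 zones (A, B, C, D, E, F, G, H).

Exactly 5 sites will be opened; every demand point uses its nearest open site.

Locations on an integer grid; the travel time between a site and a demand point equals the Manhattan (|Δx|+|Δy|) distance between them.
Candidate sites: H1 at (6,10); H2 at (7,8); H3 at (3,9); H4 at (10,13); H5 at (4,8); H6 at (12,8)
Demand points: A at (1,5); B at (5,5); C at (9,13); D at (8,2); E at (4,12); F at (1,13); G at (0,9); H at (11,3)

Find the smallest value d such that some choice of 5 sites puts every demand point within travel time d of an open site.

Open {H1, H2, H3, H4, H6}.
  Farthest demand point is D at travel time 7 (to H2); all others are ≤ 7.
With {H1, H2, H3, H5, H6} the worst case is 7.
With {H2, H3, H4, H5, H6} the worst case is 7.
No size-5 selection achieves below 7.

7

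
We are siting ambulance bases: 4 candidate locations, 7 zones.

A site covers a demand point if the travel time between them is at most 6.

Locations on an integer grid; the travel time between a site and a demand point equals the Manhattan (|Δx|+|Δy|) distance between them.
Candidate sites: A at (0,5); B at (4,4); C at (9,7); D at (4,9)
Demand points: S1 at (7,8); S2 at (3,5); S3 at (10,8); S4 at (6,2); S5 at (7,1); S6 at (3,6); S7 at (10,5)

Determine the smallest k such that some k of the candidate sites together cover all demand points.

Coverage sets (demand points within 6 of each site):
  A: {S2, S6}
  B: {S2, S4, S5, S6}
  C: {S1, S3, S7}
  D: {S1, S2, S6}
No single site covers all 7 demand points.
But {B, C} covers everything, so the minimum is 2.

2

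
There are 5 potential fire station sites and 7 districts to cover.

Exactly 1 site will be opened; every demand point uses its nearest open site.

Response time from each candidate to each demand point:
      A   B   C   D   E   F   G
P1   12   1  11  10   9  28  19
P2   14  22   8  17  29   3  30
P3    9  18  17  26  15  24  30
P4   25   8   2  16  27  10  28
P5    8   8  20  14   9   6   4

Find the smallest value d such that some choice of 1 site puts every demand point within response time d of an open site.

Open {P5}.
  Farthest demand point is C at response time 20 (to P5); all others are ≤ 20.
With {P1} the worst case is 28.
With {P4} the worst case is 28.
No size-1 selection achieves below 20.

20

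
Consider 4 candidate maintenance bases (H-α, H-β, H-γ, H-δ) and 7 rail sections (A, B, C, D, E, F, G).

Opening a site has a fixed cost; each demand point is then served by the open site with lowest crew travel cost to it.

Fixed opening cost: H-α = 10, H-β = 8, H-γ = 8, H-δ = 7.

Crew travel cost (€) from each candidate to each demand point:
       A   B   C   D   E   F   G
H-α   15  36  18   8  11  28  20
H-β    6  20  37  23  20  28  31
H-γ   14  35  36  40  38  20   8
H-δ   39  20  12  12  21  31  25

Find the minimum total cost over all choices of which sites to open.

Open {H-α, H-β, H-γ}: assign each demand point to its cheapest open site.
  A→H-β 6, B→H-β 20, C→H-α 18, D→H-α 8, E→H-α 11, F→H-γ 20, G→H-γ 8
  crew travel cost 91, fixed 26 → total 117.
Compare {H-α, H-γ, H-δ}: crew travel cost 93 + fixed 25 = 118.
Compare {H-α, H-β, H-γ, H-δ}: crew travel cost 85 + fixed 33 = 118.
Compare {H-β, H-γ, H-δ}: crew travel cost 98 + fixed 23 = 121.
All other subsets cost ≥ 118. Minimum total cost: 117.

117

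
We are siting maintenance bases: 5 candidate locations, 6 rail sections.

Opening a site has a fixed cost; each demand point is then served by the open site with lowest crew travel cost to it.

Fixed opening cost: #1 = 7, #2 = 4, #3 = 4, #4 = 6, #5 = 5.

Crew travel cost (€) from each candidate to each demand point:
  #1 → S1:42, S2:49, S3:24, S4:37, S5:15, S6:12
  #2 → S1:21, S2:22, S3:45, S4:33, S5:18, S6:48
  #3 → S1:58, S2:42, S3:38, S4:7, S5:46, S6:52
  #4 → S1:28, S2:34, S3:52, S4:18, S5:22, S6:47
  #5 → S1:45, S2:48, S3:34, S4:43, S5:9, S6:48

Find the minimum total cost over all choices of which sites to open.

Open {#1, #2, #3, #5}: assign each demand point to its cheapest open site.
  S1→#2 21, S2→#2 22, S3→#1 24, S4→#3 7, S5→#5 9, S6→#1 12
  crew travel cost 95, fixed 20 → total 115.
Compare {#1, #2, #3}: crew travel cost 101 + fixed 15 = 116.
Compare {#1, #2, #3, #4, #5}: crew travel cost 95 + fixed 26 = 121.
Compare {#1, #2, #3, #4}: crew travel cost 101 + fixed 21 = 122.
All other subsets cost ≥ 116. Minimum total cost: 115.

115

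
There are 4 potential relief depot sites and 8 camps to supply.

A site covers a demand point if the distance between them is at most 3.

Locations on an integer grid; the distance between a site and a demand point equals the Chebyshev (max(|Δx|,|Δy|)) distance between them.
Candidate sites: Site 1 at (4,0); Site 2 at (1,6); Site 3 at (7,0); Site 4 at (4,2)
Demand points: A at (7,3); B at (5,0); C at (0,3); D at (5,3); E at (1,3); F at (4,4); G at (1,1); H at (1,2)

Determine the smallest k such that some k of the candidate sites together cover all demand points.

2

Coverage sets (demand points within 3 of each site):
  Site 1: {A, B, D, E, G, H}
  Site 2: {C, E, F}
  Site 3: {A, B, D}
  Site 4: {A, B, D, E, F, G, H}
No single site covers all 8 demand points.
But {Site 1, Site 2} covers everything, so the minimum is 2.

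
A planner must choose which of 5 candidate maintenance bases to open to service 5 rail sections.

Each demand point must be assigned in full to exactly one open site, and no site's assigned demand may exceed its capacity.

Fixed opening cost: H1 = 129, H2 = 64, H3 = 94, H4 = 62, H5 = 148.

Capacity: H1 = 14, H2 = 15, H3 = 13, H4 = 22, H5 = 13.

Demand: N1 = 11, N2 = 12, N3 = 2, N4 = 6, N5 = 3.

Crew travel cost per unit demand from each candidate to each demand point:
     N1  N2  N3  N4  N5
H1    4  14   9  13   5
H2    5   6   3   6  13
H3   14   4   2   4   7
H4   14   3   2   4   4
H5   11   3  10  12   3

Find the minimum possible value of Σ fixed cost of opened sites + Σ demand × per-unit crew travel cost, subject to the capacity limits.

259

Open {H2, H4}; cheapest assignment that respects the capacities:
  H2 (cap 15, load 13): N1, N3 — cost 11×5 + 2×3 = 61
  H4 (cap 22, load 21): N2, N4, N5 — cost 12×3 + 6×4 + 3×4 = 72
  Shipping 133, fixed 126 → total 259.
  Any other capacity-feasible assignment to {H2, H4} ships for at least 133.
Compare {H1, H4}: its best feasible assignment gives total 314.
Compare {H2, H3, H4}: its best feasible assignment gives total 351.
Every other set of open sites that can feasibly serve all demand totals ≥ 314 even under its best assignment. Minimum: 259.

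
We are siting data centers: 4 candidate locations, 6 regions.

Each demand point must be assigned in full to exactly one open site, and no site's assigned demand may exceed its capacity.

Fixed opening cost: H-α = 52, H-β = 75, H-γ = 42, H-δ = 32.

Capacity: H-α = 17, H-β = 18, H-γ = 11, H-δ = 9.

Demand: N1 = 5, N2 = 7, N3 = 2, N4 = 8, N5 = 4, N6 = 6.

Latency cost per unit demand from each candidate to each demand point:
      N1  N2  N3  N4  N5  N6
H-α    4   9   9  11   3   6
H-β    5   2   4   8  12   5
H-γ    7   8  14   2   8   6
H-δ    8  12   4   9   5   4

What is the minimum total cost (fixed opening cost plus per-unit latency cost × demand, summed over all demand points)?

262

Open {H-β, H-γ, H-δ}; cheapest assignment that respects the capacities:
  H-β (cap 18, load 18): N1, N2, N6 — cost 5×5 + 7×2 + 6×5 = 69
  H-γ (cap 11, load 8): N4 — cost 8×2 = 16
  H-δ (cap 9, load 6): N3, N5 — cost 2×4 + 4×5 = 28
  Shipping 113, fixed 149 → total 262.
  Any other capacity-feasible assignment to {H-β, H-γ, H-δ} ships for at least 113.
Compare {H-α, H-β, H-γ}: its best feasible assignment gives total 269.
Compare {H-α, H-γ, H-δ}: its best feasible assignment gives total 269.
Every other set of open sites that can feasibly serve all demand totals ≥ 269 even under its best assignment. Minimum: 262.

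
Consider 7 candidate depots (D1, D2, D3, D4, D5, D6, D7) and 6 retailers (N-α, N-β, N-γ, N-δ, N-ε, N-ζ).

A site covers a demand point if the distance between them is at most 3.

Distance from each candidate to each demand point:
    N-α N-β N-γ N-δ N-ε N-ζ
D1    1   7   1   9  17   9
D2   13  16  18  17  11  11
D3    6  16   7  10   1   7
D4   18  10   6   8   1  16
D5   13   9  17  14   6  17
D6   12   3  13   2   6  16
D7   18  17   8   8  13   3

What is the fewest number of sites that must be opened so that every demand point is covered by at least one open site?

4

Coverage sets (demand points within 3 of each site):
  D1: {N-α, N-γ}
  D2: {}
  D3: {N-ε}
  D4: {N-ε}
  D5: {}
  D6: {N-β, N-δ}
  D7: {N-ζ}
No 3 sites suffice: every size-3 union leaves at least one demand point uncovered.
But {D1, D3, D6, D7} covers everything, so the minimum is 4.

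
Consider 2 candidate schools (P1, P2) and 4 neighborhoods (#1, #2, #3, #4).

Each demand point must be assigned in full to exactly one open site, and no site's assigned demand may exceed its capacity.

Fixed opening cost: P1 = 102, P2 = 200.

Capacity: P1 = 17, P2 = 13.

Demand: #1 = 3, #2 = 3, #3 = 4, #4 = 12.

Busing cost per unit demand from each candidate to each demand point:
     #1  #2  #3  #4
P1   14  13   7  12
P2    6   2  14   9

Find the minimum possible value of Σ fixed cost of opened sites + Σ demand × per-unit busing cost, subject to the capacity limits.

Open {P1, P2}; cheapest assignment that respects the capacities:
  P1 (cap 17, load 16): #3, #4 — cost 4×7 + 12×12 = 172
  P2 (cap 13, load 6): #1, #2 — cost 3×6 + 3×2 = 24
  Shipping 196, fixed 302 → total 498.
  Any other capacity-feasible assignment to {P1, P2} ships for at least 196.
Total demand is 22 and no other set of sites has combined capacity ≥ 22, so {P1, P2} is the only feasible choice of open sites. Minimum: 498.

498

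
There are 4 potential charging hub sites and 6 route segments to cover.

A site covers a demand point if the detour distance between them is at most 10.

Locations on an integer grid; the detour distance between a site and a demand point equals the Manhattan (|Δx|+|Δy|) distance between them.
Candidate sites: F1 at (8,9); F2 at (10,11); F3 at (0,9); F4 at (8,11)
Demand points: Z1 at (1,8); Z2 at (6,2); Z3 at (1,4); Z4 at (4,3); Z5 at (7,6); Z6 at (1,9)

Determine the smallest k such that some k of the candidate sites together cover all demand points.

2

Coverage sets (demand points within 10 of each site):
  F1: {Z1, Z2, Z4, Z5, Z6}
  F2: {Z5}
  F3: {Z1, Z3, Z4, Z5, Z6}
  F4: {Z1, Z5, Z6}
No single site covers all 6 demand points.
But {F1, F3} covers everything, so the minimum is 2.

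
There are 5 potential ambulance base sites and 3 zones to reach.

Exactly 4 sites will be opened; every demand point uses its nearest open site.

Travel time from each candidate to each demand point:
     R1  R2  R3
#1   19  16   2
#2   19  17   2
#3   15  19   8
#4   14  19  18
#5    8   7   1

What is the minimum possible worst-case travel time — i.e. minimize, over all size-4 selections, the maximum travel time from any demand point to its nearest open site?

8

Open {#1, #2, #3, #5}.
  Farthest demand point is R1 at travel time 8 (to #5); all others are ≤ 8.
With {#1, #2, #4, #5} the worst case is 8.
With {#1, #3, #4, #5} the worst case is 8.
No size-4 selection achieves below 8.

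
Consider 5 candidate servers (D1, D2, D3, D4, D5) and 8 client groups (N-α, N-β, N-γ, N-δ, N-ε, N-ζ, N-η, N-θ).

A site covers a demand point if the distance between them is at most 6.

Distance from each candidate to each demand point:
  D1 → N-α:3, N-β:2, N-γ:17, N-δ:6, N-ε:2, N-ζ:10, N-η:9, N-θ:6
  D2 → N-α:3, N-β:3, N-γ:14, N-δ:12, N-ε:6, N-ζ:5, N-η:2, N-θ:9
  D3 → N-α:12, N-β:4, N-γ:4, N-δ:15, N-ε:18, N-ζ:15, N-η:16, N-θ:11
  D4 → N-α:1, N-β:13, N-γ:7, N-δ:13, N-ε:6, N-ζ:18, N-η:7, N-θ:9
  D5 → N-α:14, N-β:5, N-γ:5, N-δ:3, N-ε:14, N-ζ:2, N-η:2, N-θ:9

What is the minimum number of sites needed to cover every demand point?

2

Coverage sets (demand points within 6 of each site):
  D1: {N-α, N-β, N-δ, N-ε, N-θ}
  D2: {N-α, N-β, N-ε, N-ζ, N-η}
  D3: {N-β, N-γ}
  D4: {N-α, N-ε}
  D5: {N-β, N-γ, N-δ, N-ζ, N-η}
No single site covers all 8 demand points.
But {D1, D5} covers everything, so the minimum is 2.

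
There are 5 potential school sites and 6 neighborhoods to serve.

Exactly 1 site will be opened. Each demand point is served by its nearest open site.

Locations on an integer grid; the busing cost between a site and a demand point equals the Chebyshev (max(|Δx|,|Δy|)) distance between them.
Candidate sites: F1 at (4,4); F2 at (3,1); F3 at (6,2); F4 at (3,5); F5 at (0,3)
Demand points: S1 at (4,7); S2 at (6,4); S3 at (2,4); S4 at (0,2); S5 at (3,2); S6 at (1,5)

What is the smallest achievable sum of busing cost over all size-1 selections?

14

Open {F4}.
  S1→F4 2, S2→F4 3, S3→F4 1, S4→F4 3, S5→F4 3, S6→F4 2  ⇒ total 14.
Compare {F1}: total 16.
Compare {F5}: total 18.
No size-1 selection does better; minimum is 14.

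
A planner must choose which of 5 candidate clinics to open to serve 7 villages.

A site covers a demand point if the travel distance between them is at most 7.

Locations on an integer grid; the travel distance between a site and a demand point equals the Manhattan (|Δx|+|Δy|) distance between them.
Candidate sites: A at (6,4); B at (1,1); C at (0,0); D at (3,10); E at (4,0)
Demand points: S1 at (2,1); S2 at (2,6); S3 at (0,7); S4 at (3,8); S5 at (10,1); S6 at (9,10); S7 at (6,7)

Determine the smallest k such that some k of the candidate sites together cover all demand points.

Coverage sets (demand points within 7 of each site):
  A: {S1, S2, S4, S5, S7}
  B: {S1, S2, S3}
  C: {S1, S3}
  D: {S2, S3, S4, S6, S7}
  E: {S1, S5}
No single site covers all 7 demand points.
But {A, D} covers everything, so the minimum is 2.

2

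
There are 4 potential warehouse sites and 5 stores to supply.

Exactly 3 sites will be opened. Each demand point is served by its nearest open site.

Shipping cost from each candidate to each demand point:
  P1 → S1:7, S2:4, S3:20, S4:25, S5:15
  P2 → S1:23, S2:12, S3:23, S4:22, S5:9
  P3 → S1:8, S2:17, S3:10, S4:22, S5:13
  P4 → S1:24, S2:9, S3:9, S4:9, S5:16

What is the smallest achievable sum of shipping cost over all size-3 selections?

38

Open {P1, P2, P4}.
  S1→P1 7, S2→P1 4, S3→P4 9, S4→P4 9, S5→P2 9  ⇒ total 38.
Compare {P1, P3, P4}: total 42.
Compare {P2, P3, P4}: total 44.
No size-3 selection does better; minimum is 38.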